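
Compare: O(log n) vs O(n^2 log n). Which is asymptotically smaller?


logarithmic grows slower than n^2 log n
O(log n) is asymptotically smaller; O(n^2 log n) grows faster


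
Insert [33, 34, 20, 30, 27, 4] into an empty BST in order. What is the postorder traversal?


Root = 33; build tree by BST insertion.
Postorder traversal: [4, 27, 30, 20, 34, 33]


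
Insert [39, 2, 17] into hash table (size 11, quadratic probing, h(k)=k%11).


Insertions: 39->slot 6; 2->slot 2; 17->slot 7
Table: [None, None, 2, None, None, None, 39, 17, None, None, None]


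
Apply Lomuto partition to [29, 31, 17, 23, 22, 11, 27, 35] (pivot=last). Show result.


Elements <= 35 go left of pivot.
Result: [29, 31, 17, 23, 22, 11, 27, 35], pivot at index 7


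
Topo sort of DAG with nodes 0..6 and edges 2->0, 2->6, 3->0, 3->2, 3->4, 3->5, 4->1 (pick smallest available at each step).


Kahn's algorithm, process smallest node first
Order: [3, 2, 0, 4, 1, 5, 6]


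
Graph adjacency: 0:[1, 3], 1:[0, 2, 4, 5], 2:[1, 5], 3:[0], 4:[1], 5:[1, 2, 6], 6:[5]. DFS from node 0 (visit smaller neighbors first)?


DFS stack-based: start with [0]
Visit order: [0, 1, 2, 5, 6, 4, 3]


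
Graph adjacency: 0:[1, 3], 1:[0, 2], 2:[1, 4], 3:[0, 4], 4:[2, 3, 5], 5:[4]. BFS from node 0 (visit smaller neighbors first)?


BFS queue: start with [0]
Visit order: [0, 1, 3, 2, 4, 5]


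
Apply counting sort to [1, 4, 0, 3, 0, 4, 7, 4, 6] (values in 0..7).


Count array: [2, 1, 0, 1, 3, 0, 1, 1]
Reconstruct: [0, 0, 1, 3, 4, 4, 4, 6, 7]


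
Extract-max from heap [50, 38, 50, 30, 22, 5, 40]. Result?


Max = 50
Replace root with last, heapify down
Resulting heap: [50, 38, 40, 30, 22, 5]


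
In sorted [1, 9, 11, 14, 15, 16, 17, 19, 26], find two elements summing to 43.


Two pointers: lo=0, hi=8
Found pair: (17, 26) summing to 43


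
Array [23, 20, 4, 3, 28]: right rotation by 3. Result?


Right rotate by 3: [4, 3, 28, 23, 20]


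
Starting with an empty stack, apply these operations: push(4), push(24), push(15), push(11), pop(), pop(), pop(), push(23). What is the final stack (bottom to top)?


push(4) -> [4]
push(24) -> [4, 24]
push(15) -> [4, 24, 15]
push(11) -> [4, 24, 15, 11]
pop() returns 11 -> [4, 24, 15]
pop() returns 15 -> [4, 24]
pop() returns 24 -> [4]
push(23) -> [4, 23]
Final stack (bottom to top): [4, 23]


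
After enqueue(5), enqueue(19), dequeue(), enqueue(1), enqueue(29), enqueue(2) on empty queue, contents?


enqueue(5) -> [5]
enqueue(19) -> [5, 19]
dequeue() returns 5 -> [19]
enqueue(1) -> [19, 1]
enqueue(29) -> [19, 1, 29]
enqueue(2) -> [19, 1, 29, 2]
Final queue (front to back): [19, 1, 29, 2]


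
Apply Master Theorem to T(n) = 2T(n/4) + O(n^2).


a=2, b=4, c=2. log_4(2)=0.5 < c=2. Case 3: O(n^c) = O(n^2)
Complexity: O(n^2)


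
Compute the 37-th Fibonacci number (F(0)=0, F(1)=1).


F(n)=F(n-1)+F(n-2)
...F(35)=9227465, F(36)=14930352, F(37)=24157817


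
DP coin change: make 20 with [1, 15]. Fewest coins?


dp[0]=0; dp[i]=1+min(dp[i-c] for c in coins)
...dp[15]=1, dp[16]=2, dp[17]=3, dp[18]=4, dp[19]=5, dp[20]=6
Minimum coins for 20 = 6


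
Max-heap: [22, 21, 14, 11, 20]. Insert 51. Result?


Append 51: [22, 21, 14, 11, 20, 51]
Bubble up: swap idx 5(51) with idx 2(14); swap idx 2(51) with idx 0(22)
Result: [51, 21, 22, 11, 20, 14]


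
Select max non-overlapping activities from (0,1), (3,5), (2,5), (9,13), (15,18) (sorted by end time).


Greedy: pick earliest-ending, then skip overlaps.
Selected (4 activities): [(0, 1), (3, 5), (9, 13), (15, 18)]


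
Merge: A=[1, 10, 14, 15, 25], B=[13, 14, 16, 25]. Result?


Compare heads, take smaller each step.
Merged: [1, 10, 13, 14, 14, 15, 16, 25, 25]


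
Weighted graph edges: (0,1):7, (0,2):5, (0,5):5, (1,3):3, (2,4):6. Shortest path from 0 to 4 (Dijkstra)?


Dijkstra from 0:
Distances: {0: 0, 1: 7, 2: 5, 3: 10, 4: 11, 5: 5}
Shortest distance to 4 = 11, path = [0, 2, 4]


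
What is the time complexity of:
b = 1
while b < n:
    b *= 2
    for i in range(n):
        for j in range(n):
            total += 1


Per nesting level: O(log n) * O(n) * O(n) = O(n^2 log n)
Complexity: O(n^2 log n)


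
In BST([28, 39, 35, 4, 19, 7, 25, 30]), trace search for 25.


BST root = 28
Search for 25: compare at each node
Path: [28, 4, 19, 25]


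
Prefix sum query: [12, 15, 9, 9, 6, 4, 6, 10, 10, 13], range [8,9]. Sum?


Prefix sums: [0, 12, 27, 36, 45, 51, 55, 61, 71, 81, 94]
Sum[8..9] = prefix[10] - prefix[8] = 94 - 71 = 23


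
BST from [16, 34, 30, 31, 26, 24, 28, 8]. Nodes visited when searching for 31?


BST root = 16
Search for 31: compare at each node
Path: [16, 34, 30, 31]


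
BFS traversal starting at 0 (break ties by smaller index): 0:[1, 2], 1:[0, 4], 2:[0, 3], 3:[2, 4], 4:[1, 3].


BFS queue: start with [0]
Visit order: [0, 1, 2, 4, 3]


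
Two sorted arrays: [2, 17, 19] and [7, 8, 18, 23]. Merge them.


Compare heads, take smaller each step.
Merged: [2, 7, 8, 17, 18, 19, 23]


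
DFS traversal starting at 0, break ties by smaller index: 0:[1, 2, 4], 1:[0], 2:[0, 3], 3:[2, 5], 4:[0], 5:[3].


DFS stack-based: start with [0]
Visit order: [0, 1, 2, 3, 5, 4]


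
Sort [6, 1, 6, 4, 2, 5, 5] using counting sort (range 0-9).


Count array: [0, 1, 1, 0, 1, 2, 2, 0, 0, 0]
Reconstruct: [1, 2, 4, 5, 5, 6, 6]


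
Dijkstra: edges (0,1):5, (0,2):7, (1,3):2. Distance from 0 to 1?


Dijkstra from 0:
Distances: {0: 0, 1: 5, 2: 7, 3: 7}
Shortest distance to 1 = 5, path = [0, 1]


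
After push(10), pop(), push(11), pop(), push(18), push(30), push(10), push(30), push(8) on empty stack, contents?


push(10) -> [10]
pop() returns 10 -> []
push(11) -> [11]
pop() returns 11 -> []
push(18) -> [18]
push(30) -> [18, 30]
push(10) -> [18, 30, 10]
push(30) -> [18, 30, 10, 30]
push(8) -> [18, 30, 10, 30, 8]
Final stack (bottom to top): [18, 30, 10, 30, 8]


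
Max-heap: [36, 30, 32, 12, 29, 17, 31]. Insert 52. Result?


Append 52: [36, 30, 32, 12, 29, 17, 31, 52]
Bubble up: swap idx 7(52) with idx 3(12); swap idx 3(52) with idx 1(30); swap idx 1(52) with idx 0(36)
Result: [52, 36, 32, 30, 29, 17, 31, 12]


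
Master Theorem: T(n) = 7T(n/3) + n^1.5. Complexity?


a=7, b=3, c=1.5. log_3(7)=1.771 > c=1.5. Case 1: O(n^log_b(a)) = O(n^1.771)
Complexity: O(n^1.771)


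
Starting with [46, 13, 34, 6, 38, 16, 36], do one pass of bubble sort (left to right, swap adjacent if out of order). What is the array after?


After one pass: [13, 34, 6, 38, 16, 36, 46]


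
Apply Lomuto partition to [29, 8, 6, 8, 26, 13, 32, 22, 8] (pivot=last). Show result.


Elements <= 8 go left of pivot.
Result: [8, 6, 8, 8, 26, 13, 32, 22, 29], pivot at index 3


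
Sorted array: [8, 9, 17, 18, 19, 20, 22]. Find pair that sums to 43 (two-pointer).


Two pointers: lo=0, hi=6
No pair sums to 43


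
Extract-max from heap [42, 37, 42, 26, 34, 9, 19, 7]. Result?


Max = 42
Replace root with last, heapify down
Resulting heap: [42, 37, 19, 26, 34, 9, 7]


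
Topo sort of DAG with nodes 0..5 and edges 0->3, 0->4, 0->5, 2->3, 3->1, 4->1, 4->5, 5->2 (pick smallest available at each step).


Kahn's algorithm, process smallest node first
Order: [0, 4, 5, 2, 3, 1]


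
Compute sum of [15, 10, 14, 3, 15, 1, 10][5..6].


Prefix sums: [0, 15, 25, 39, 42, 57, 58, 68]
Sum[5..6] = prefix[7] - prefix[5] = 68 - 57 = 11


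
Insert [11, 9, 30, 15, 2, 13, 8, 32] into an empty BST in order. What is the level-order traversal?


Root = 11; build tree by BST insertion.
Level-Order traversal: [11, 9, 30, 2, 15, 32, 8, 13]


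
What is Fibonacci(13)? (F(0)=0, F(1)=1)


F(n)=F(n-1)+F(n-2)
...F(11)=89, F(12)=144, F(13)=233


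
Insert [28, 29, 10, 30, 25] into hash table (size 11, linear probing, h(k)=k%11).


Insertions: 28->slot 6; 29->slot 7; 10->slot 10; 30->slot 8; 25->slot 3
Table: [None, None, None, 25, None, None, 28, 29, 30, None, 10]


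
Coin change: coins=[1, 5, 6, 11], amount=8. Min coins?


dp[0]=0; dp[i]=1+min(dp[i-c] for c in coins)
...dp[3]=3, dp[4]=4, dp[5]=1, dp[6]=1, dp[7]=2, dp[8]=3
Minimum coins for 8 = 3


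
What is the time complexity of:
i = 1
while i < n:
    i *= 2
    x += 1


Per nesting level: O(log n) = O(log n)
Complexity: O(log n)


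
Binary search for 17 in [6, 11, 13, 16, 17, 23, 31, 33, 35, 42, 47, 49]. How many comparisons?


Search for 17:
[0,11] mid=5 arr[5]=23
[0,4] mid=2 arr[2]=13
[3,4] mid=3 arr[3]=16
[4,4] mid=4 arr[4]=17
Total: 4 comparisons


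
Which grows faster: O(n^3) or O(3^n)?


cubic grows slower than exponential (base 3)
O(n^3) is asymptotically smaller; O(3^n) grows faster


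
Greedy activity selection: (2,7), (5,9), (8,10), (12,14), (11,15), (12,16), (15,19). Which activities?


Greedy: pick earliest-ending, then skip overlaps.
Selected (4 activities): [(2, 7), (8, 10), (12, 14), (15, 19)]


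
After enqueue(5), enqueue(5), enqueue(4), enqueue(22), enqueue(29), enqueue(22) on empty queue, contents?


enqueue(5) -> [5]
enqueue(5) -> [5, 5]
enqueue(4) -> [5, 5, 4]
enqueue(22) -> [5, 5, 4, 22]
enqueue(29) -> [5, 5, 4, 22, 29]
enqueue(22) -> [5, 5, 4, 22, 29, 22]
Final queue (front to back): [5, 5, 4, 22, 29, 22]


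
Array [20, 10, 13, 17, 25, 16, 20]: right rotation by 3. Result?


Right rotate by 3: [25, 16, 20, 20, 10, 13, 17]


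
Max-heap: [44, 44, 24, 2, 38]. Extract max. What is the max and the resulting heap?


Max = 44
Replace root with last, heapify down
Resulting heap: [44, 38, 24, 2]


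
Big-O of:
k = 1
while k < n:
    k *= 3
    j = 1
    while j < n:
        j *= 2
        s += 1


Per nesting level: O(log n) * O(log n) = O((log n)^2)
Complexity: O((log n)^2)


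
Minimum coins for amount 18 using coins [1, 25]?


dp[0]=0; dp[i]=1+min(dp[i-c] for c in coins)
...dp[13]=13, dp[14]=14, dp[15]=15, dp[16]=16, dp[17]=17, dp[18]=18
Minimum coins for 18 = 18


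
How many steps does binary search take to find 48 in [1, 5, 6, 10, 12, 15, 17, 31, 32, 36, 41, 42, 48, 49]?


Search for 48:
[0,13] mid=6 arr[6]=17
[7,13] mid=10 arr[10]=41
[11,13] mid=12 arr[12]=48
Total: 3 comparisons


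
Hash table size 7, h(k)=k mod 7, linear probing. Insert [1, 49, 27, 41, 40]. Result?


Insertions: 1->slot 1; 49->slot 0; 27->slot 6; 41->slot 2; 40->slot 5
Table: [49, 1, 41, None, None, 40, 27]


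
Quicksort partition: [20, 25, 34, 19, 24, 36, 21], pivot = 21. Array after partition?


Elements <= 21 go left of pivot.
Result: [20, 19, 21, 25, 24, 36, 34], pivot at index 2


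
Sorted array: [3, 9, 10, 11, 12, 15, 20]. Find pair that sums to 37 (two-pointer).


Two pointers: lo=0, hi=6
No pair sums to 37


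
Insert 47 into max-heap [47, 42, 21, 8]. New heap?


Append 47: [47, 42, 21, 8, 47]
Bubble up: swap idx 4(47) with idx 1(42)
Result: [47, 47, 21, 8, 42]


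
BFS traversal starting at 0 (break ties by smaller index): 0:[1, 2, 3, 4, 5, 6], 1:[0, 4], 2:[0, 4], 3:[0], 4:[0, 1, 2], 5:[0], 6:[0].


BFS queue: start with [0]
Visit order: [0, 1, 2, 3, 4, 5, 6]


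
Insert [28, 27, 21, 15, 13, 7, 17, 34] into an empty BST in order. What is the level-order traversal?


Root = 28; build tree by BST insertion.
Level-Order traversal: [28, 27, 34, 21, 15, 13, 17, 7]


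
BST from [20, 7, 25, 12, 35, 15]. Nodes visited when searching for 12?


BST root = 20
Search for 12: compare at each node
Path: [20, 7, 12]


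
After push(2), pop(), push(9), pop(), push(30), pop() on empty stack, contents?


push(2) -> [2]
pop() returns 2 -> []
push(9) -> [9]
pop() returns 9 -> []
push(30) -> [30]
pop() returns 30 -> []
Final stack (bottom to top): []


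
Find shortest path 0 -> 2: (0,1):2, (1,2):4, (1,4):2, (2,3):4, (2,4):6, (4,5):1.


Dijkstra from 0:
Distances: {0: 0, 1: 2, 2: 6, 3: 10, 4: 4, 5: 5}
Shortest distance to 2 = 6, path = [0, 1, 2]


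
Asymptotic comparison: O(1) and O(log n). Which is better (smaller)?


constant grows slower than logarithmic
O(1) is asymptotically smaller; O(log n) grows faster


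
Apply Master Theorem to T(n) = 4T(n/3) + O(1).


a=4, b=3, c=0. log_3(4)=1.262 > c=0. Case 1: O(n^log_b(a)) = O(n^1.262)
Complexity: O(n^1.262)


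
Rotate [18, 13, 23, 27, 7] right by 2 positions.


Right rotate by 2: [27, 7, 18, 13, 23]


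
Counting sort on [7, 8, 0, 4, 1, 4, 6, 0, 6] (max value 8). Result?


Count array: [2, 1, 0, 0, 2, 0, 2, 1, 1]
Reconstruct: [0, 0, 1, 4, 4, 6, 6, 7, 8]


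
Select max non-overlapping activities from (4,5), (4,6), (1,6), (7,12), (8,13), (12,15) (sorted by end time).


Greedy: pick earliest-ending, then skip overlaps.
Selected (3 activities): [(4, 5), (7, 12), (12, 15)]


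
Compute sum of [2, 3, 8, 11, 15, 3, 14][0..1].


Prefix sums: [0, 2, 5, 13, 24, 39, 42, 56]
Sum[0..1] = prefix[2] - prefix[0] = 5 - 0 = 5


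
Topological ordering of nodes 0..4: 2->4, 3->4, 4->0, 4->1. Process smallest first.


Kahn's algorithm, process smallest node first
Order: [2, 3, 4, 0, 1]


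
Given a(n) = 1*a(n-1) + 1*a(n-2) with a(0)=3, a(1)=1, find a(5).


Build bottom-up:
...a(3)=5, a(4)=9, a(5)=1*9+1*5=14


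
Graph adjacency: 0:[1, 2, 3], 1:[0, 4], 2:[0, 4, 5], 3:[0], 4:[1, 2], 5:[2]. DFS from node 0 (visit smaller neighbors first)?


DFS stack-based: start with [0]
Visit order: [0, 1, 4, 2, 5, 3]


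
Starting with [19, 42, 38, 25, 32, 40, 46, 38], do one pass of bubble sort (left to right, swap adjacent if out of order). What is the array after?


After one pass: [19, 38, 25, 32, 40, 42, 38, 46]


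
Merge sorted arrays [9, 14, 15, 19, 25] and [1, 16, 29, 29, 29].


Compare heads, take smaller each step.
Merged: [1, 9, 14, 15, 16, 19, 25, 29, 29, 29]


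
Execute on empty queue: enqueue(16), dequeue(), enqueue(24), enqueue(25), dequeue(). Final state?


enqueue(16) -> [16]
dequeue() returns 16 -> []
enqueue(24) -> [24]
enqueue(25) -> [24, 25]
dequeue() returns 24 -> [25]
Final queue (front to back): [25]


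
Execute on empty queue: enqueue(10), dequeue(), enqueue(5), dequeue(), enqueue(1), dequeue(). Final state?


enqueue(10) -> [10]
dequeue() returns 10 -> []
enqueue(5) -> [5]
dequeue() returns 5 -> []
enqueue(1) -> [1]
dequeue() returns 1 -> []
Final queue (front to back): []


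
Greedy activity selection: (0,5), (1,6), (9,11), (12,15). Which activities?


Greedy: pick earliest-ending, then skip overlaps.
Selected (3 activities): [(0, 5), (9, 11), (12, 15)]


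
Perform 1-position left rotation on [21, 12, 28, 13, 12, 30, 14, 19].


Left rotate by 1: [12, 28, 13, 12, 30, 14, 19, 21]


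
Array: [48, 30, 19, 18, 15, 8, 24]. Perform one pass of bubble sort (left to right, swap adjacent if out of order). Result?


After one pass: [30, 19, 18, 15, 8, 24, 48]


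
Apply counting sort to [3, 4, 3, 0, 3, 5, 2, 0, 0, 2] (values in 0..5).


Count array: [3, 0, 2, 3, 1, 1]
Reconstruct: [0, 0, 0, 2, 2, 3, 3, 3, 4, 5]


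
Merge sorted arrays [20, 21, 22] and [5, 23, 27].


Compare heads, take smaller each step.
Merged: [5, 20, 21, 22, 23, 27]


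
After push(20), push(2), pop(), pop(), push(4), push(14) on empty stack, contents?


push(20) -> [20]
push(2) -> [20, 2]
pop() returns 2 -> [20]
pop() returns 20 -> []
push(4) -> [4]
push(14) -> [4, 14]
Final stack (bottom to top): [4, 14]


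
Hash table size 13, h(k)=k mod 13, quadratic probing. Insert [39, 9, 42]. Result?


Insertions: 39->slot 0; 9->slot 9; 42->slot 3
Table: [39, None, None, 42, None, None, None, None, None, 9, None, None, None]


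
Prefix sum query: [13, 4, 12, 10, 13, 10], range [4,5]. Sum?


Prefix sums: [0, 13, 17, 29, 39, 52, 62]
Sum[4..5] = prefix[6] - prefix[4] = 62 - 39 = 23


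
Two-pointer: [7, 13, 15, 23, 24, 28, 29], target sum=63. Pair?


Two pointers: lo=0, hi=6
No pair sums to 63


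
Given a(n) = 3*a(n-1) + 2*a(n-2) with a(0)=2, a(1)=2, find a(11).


Build bottom-up:
...a(9)=69842, a(10)=248746, a(11)=3*248746+2*69842=885922


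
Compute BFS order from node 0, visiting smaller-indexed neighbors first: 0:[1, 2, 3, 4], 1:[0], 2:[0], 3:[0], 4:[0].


BFS queue: start with [0]
Visit order: [0, 1, 2, 3, 4]


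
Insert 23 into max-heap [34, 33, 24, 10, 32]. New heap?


Append 23: [34, 33, 24, 10, 32, 23]
Bubble up: no swaps needed
Result: [34, 33, 24, 10, 32, 23]


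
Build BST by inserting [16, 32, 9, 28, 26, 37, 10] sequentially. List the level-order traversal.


Root = 16; build tree by BST insertion.
Level-Order traversal: [16, 9, 32, 10, 28, 37, 26]


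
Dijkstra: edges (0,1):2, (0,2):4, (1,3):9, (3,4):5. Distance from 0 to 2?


Dijkstra from 0:
Distances: {0: 0, 1: 2, 2: 4, 3: 11, 4: 16}
Shortest distance to 2 = 4, path = [0, 2]


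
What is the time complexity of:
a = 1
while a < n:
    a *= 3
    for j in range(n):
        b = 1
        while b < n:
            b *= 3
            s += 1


Per nesting level: O(log n) * O(n) * O(log n) = O(n (log n)^2)
Complexity: O(n (log n)^2)


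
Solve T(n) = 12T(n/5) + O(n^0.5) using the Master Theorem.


a=12, b=5, c=0.5. log_5(12)=1.544 > c=0.5. Case 1: O(n^log_b(a)) = O(n^1.544)
Complexity: O(n^1.544)


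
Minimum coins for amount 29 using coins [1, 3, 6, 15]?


dp[0]=0; dp[i]=1+min(dp[i-c] for c in coins)
...dp[24]=3, dp[25]=4, dp[26]=5, dp[27]=3, dp[28]=4, dp[29]=5
Minimum coins for 29 = 5


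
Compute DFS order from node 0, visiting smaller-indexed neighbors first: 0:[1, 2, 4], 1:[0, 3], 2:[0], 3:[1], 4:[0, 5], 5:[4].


DFS stack-based: start with [0]
Visit order: [0, 1, 3, 2, 4, 5]


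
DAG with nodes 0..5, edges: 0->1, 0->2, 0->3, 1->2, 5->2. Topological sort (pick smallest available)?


Kahn's algorithm, process smallest node first
Order: [0, 1, 3, 4, 5, 2]


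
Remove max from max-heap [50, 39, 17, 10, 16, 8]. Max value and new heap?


Max = 50
Replace root with last, heapify down
Resulting heap: [39, 16, 17, 10, 8]


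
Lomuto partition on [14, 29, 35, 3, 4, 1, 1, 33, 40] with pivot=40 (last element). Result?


Elements <= 40 go left of pivot.
Result: [14, 29, 35, 3, 4, 1, 1, 33, 40], pivot at index 8


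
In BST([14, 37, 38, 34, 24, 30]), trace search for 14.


BST root = 14
Search for 14: compare at each node
Path: [14]


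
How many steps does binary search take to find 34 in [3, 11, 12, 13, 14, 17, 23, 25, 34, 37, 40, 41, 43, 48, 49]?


Search for 34:
[0,14] mid=7 arr[7]=25
[8,14] mid=11 arr[11]=41
[8,10] mid=9 arr[9]=37
[8,8] mid=8 arr[8]=34
Total: 4 comparisons


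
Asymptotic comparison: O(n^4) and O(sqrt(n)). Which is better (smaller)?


sublinear grows slower than quartic
O(sqrt(n)) is asymptotically smaller; O(n^4) grows faster


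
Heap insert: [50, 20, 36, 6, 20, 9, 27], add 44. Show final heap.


Append 44: [50, 20, 36, 6, 20, 9, 27, 44]
Bubble up: swap idx 7(44) with idx 3(6); swap idx 3(44) with idx 1(20)
Result: [50, 44, 36, 20, 20, 9, 27, 6]


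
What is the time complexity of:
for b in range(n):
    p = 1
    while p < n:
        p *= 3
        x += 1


Per nesting level: O(n) * O(log n) = O(n log n)
Complexity: O(n log n)


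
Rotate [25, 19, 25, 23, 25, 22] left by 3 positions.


Left rotate by 3: [23, 25, 22, 25, 19, 25]


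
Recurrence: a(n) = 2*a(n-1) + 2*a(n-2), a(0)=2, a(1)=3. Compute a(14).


Build bottom-up:
...a(12)=222848, a(13)=608832, a(14)=2*608832+2*222848=1663360


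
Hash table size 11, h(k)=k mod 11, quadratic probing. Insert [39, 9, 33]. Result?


Insertions: 39->slot 6; 9->slot 9; 33->slot 0
Table: [33, None, None, None, None, None, 39, None, None, 9, None]


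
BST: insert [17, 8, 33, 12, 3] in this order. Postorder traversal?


Root = 17; build tree by BST insertion.
Postorder traversal: [3, 12, 8, 33, 17]


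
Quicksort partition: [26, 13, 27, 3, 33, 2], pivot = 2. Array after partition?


Elements <= 2 go left of pivot.
Result: [2, 13, 27, 3, 33, 26], pivot at index 0


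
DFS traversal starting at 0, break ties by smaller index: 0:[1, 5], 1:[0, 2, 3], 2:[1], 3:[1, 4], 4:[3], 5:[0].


DFS stack-based: start with [0]
Visit order: [0, 1, 2, 3, 4, 5]


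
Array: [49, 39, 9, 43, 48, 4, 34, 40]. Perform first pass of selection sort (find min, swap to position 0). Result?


After one pass: [4, 39, 9, 43, 48, 49, 34, 40]


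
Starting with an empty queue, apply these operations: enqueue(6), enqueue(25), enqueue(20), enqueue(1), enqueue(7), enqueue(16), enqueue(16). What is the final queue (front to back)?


enqueue(6) -> [6]
enqueue(25) -> [6, 25]
enqueue(20) -> [6, 25, 20]
enqueue(1) -> [6, 25, 20, 1]
enqueue(7) -> [6, 25, 20, 1, 7]
enqueue(16) -> [6, 25, 20, 1, 7, 16]
enqueue(16) -> [6, 25, 20, 1, 7, 16, 16]
Final queue (front to back): [6, 25, 20, 1, 7, 16, 16]


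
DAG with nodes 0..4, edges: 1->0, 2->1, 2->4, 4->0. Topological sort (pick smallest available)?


Kahn's algorithm, process smallest node first
Order: [2, 1, 3, 4, 0]


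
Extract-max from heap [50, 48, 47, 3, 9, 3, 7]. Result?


Max = 50
Replace root with last, heapify down
Resulting heap: [48, 9, 47, 3, 7, 3]


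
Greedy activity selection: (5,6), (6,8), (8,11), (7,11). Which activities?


Greedy: pick earliest-ending, then skip overlaps.
Selected (3 activities): [(5, 6), (6, 8), (8, 11)]


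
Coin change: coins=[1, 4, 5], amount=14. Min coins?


dp[0]=0; dp[i]=1+min(dp[i-c] for c in coins)
...dp[9]=2, dp[10]=2, dp[11]=3, dp[12]=3, dp[13]=3, dp[14]=3
Minimum coins for 14 = 3


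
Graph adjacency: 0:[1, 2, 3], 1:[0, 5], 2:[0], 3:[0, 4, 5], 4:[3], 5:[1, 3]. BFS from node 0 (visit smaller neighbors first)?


BFS queue: start with [0]
Visit order: [0, 1, 2, 3, 5, 4]


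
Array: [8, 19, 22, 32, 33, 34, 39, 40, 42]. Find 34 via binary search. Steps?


Search for 34:
[0,8] mid=4 arr[4]=33
[5,8] mid=6 arr[6]=39
[5,5] mid=5 arr[5]=34
Total: 3 comparisons


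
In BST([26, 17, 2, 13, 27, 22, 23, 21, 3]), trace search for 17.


BST root = 26
Search for 17: compare at each node
Path: [26, 17]


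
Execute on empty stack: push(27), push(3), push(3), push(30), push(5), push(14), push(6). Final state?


push(27) -> [27]
push(3) -> [27, 3]
push(3) -> [27, 3, 3]
push(30) -> [27, 3, 3, 30]
push(5) -> [27, 3, 3, 30, 5]
push(14) -> [27, 3, 3, 30, 5, 14]
push(6) -> [27, 3, 3, 30, 5, 14, 6]
Final stack (bottom to top): [27, 3, 3, 30, 5, 14, 6]


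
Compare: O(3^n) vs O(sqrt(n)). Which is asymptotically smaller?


sublinear grows slower than exponential (base 3)
O(sqrt(n)) is asymptotically smaller; O(3^n) grows faster


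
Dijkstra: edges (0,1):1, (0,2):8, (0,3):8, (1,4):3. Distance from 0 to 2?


Dijkstra from 0:
Distances: {0: 0, 1: 1, 2: 8, 3: 8, 4: 4}
Shortest distance to 2 = 8, path = [0, 2]


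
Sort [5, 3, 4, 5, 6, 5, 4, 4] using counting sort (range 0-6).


Count array: [0, 0, 0, 1, 3, 3, 1]
Reconstruct: [3, 4, 4, 4, 5, 5, 5, 6]


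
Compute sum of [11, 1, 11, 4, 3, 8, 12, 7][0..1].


Prefix sums: [0, 11, 12, 23, 27, 30, 38, 50, 57]
Sum[0..1] = prefix[2] - prefix[0] = 12 - 0 = 12


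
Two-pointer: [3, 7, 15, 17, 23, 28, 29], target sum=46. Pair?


Two pointers: lo=0, hi=6
Found pair: (17, 29) summing to 46


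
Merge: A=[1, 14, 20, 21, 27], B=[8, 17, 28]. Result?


Compare heads, take smaller each step.
Merged: [1, 8, 14, 17, 20, 21, 27, 28]


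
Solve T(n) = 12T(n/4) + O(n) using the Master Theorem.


a=12, b=4, c=1. log_4(12)=1.792 > c=1. Case 1: O(n^log_b(a)) = O(n^1.792)
Complexity: O(n^1.792)


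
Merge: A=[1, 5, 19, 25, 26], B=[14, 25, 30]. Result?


Compare heads, take smaller each step.
Merged: [1, 5, 14, 19, 25, 25, 26, 30]


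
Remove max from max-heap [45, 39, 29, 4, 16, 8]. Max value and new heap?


Max = 45
Replace root with last, heapify down
Resulting heap: [39, 16, 29, 4, 8]


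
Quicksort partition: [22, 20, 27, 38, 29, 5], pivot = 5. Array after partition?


Elements <= 5 go left of pivot.
Result: [5, 20, 27, 38, 29, 22], pivot at index 0


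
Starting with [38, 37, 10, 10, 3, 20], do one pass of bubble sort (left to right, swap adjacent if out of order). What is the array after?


After one pass: [37, 10, 10, 3, 20, 38]


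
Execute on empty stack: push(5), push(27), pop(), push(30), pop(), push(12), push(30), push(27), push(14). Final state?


push(5) -> [5]
push(27) -> [5, 27]
pop() returns 27 -> [5]
push(30) -> [5, 30]
pop() returns 30 -> [5]
push(12) -> [5, 12]
push(30) -> [5, 12, 30]
push(27) -> [5, 12, 30, 27]
push(14) -> [5, 12, 30, 27, 14]
Final stack (bottom to top): [5, 12, 30, 27, 14]


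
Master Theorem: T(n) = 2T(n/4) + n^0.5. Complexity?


a=2, b=4, c=0.5. log_4(2)=0.5 = c=0.5. Case 2: O(n^c log n) = O(sqrt(n) log n)
Complexity: O(sqrt(n) log n)


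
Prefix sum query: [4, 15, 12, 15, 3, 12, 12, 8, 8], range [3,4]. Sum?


Prefix sums: [0, 4, 19, 31, 46, 49, 61, 73, 81, 89]
Sum[3..4] = prefix[5] - prefix[3] = 49 - 31 = 18


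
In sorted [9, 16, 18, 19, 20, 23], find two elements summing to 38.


Two pointers: lo=0, hi=5
Found pair: (18, 20) summing to 38


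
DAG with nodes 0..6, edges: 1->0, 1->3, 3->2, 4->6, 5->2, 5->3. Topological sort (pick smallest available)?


Kahn's algorithm, process smallest node first
Order: [1, 0, 4, 5, 3, 2, 6]


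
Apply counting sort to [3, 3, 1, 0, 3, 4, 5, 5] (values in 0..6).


Count array: [1, 1, 0, 3, 1, 2, 0]
Reconstruct: [0, 1, 3, 3, 3, 4, 5, 5]


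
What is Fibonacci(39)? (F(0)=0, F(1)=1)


F(n)=F(n-1)+F(n-2)
...F(37)=24157817, F(38)=39088169, F(39)=63245986


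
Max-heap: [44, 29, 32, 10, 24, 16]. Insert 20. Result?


Append 20: [44, 29, 32, 10, 24, 16, 20]
Bubble up: no swaps needed
Result: [44, 29, 32, 10, 24, 16, 20]


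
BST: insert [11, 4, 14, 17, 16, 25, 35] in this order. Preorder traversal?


Root = 11; build tree by BST insertion.
Preorder traversal: [11, 4, 14, 17, 16, 25, 35]


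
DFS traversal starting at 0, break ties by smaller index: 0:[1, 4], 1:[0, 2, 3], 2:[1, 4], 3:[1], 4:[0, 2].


DFS stack-based: start with [0]
Visit order: [0, 1, 2, 4, 3]


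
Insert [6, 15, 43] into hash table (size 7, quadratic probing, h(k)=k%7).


Insertions: 6->slot 6; 15->slot 1; 43->slot 2
Table: [None, 15, 43, None, None, None, 6]


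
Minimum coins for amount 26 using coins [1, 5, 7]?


dp[0]=0; dp[i]=1+min(dp[i-c] for c in coins)
...dp[21]=3, dp[22]=4, dp[23]=5, dp[24]=4, dp[25]=5, dp[26]=4
Minimum coins for 26 = 4


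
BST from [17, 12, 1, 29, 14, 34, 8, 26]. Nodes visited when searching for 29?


BST root = 17
Search for 29: compare at each node
Path: [17, 29]


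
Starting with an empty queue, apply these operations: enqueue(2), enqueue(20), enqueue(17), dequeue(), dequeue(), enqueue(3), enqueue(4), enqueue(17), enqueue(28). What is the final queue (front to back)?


enqueue(2) -> [2]
enqueue(20) -> [2, 20]
enqueue(17) -> [2, 20, 17]
dequeue() returns 2 -> [20, 17]
dequeue() returns 20 -> [17]
enqueue(3) -> [17, 3]
enqueue(4) -> [17, 3, 4]
enqueue(17) -> [17, 3, 4, 17]
enqueue(28) -> [17, 3, 4, 17, 28]
Final queue (front to back): [17, 3, 4, 17, 28]


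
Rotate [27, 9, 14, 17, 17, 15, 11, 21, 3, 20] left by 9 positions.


Left rotate by 9: [20, 27, 9, 14, 17, 17, 15, 11, 21, 3]


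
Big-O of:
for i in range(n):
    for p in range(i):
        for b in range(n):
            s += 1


Per nesting level: O(n) * O(n) [triangular over i] * O(n) = O(n^3)
Complexity: O(n^3)


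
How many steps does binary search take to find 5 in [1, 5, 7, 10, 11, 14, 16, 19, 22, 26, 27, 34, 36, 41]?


Search for 5:
[0,13] mid=6 arr[6]=16
[0,5] mid=2 arr[2]=7
[0,1] mid=0 arr[0]=1
[1,1] mid=1 arr[1]=5
Total: 4 comparisons


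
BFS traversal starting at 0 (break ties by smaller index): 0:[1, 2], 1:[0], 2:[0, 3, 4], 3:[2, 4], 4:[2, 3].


BFS queue: start with [0]
Visit order: [0, 1, 2, 3, 4]


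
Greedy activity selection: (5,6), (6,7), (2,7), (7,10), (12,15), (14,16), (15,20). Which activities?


Greedy: pick earliest-ending, then skip overlaps.
Selected (5 activities): [(5, 6), (6, 7), (7, 10), (12, 15), (15, 20)]


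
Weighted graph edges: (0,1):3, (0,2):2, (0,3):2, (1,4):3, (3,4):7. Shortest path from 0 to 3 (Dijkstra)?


Dijkstra from 0:
Distances: {0: 0, 1: 3, 2: 2, 3: 2, 4: 6}
Shortest distance to 3 = 2, path = [0, 3]


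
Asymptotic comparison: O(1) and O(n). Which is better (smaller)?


constant grows slower than linear
O(1) is asymptotically smaller; O(n) grows faster


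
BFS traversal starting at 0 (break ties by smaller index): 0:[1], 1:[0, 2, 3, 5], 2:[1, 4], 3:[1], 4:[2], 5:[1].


BFS queue: start with [0]
Visit order: [0, 1, 2, 3, 5, 4]


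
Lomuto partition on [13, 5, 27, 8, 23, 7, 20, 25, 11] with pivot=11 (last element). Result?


Elements <= 11 go left of pivot.
Result: [5, 8, 7, 11, 23, 27, 20, 25, 13], pivot at index 3


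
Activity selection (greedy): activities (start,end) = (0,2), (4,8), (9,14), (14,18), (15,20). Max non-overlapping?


Greedy: pick earliest-ending, then skip overlaps.
Selected (4 activities): [(0, 2), (4, 8), (9, 14), (14, 18)]


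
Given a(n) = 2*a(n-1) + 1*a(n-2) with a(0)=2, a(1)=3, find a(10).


Build bottom-up:
...a(8)=1562, a(9)=3771, a(10)=2*3771+1*1562=9104


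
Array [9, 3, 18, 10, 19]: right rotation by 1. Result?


Right rotate by 1: [19, 9, 3, 18, 10]


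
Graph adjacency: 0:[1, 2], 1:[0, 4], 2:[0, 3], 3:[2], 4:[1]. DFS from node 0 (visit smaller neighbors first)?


DFS stack-based: start with [0]
Visit order: [0, 1, 4, 2, 3]


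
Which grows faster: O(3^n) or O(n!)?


exponential (base 3) grows slower than factorial
O(3^n) is asymptotically smaller; O(n!) grows faster


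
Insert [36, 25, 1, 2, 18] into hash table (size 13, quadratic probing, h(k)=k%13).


Insertions: 36->slot 10; 25->slot 12; 1->slot 1; 2->slot 2; 18->slot 5
Table: [None, 1, 2, None, None, 18, None, None, None, None, 36, None, 25]


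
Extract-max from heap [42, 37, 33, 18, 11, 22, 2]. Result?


Max = 42
Replace root with last, heapify down
Resulting heap: [37, 18, 33, 2, 11, 22]


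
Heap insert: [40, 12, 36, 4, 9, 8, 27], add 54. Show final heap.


Append 54: [40, 12, 36, 4, 9, 8, 27, 54]
Bubble up: swap idx 7(54) with idx 3(4); swap idx 3(54) with idx 1(12); swap idx 1(54) with idx 0(40)
Result: [54, 40, 36, 12, 9, 8, 27, 4]


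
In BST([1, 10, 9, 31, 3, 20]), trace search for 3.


BST root = 1
Search for 3: compare at each node
Path: [1, 10, 9, 3]


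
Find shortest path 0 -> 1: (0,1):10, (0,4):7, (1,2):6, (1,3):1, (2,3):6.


Dijkstra from 0:
Distances: {0: 0, 1: 10, 2: 16, 3: 11, 4: 7}
Shortest distance to 1 = 10, path = [0, 1]


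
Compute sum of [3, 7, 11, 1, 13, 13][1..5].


Prefix sums: [0, 3, 10, 21, 22, 35, 48]
Sum[1..5] = prefix[6] - prefix[1] = 48 - 3 = 45


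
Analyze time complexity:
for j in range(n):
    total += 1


Per nesting level: O(n) = O(n)
Complexity: O(n)


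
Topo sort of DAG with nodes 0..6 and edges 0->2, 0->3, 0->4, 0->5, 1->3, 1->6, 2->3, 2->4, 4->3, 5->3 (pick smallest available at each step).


Kahn's algorithm, process smallest node first
Order: [0, 1, 2, 4, 5, 3, 6]


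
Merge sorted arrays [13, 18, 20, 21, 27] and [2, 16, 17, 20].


Compare heads, take smaller each step.
Merged: [2, 13, 16, 17, 18, 20, 20, 21, 27]


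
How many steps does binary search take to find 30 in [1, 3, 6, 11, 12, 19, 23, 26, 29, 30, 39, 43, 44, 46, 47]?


Search for 30:
[0,14] mid=7 arr[7]=26
[8,14] mid=11 arr[11]=43
[8,10] mid=9 arr[9]=30
Total: 3 comparisons


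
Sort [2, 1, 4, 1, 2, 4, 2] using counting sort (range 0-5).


Count array: [0, 2, 3, 0, 2, 0]
Reconstruct: [1, 1, 2, 2, 2, 4, 4]


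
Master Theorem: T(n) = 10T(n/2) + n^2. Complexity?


a=10, b=2, c=2. log_2(10)=3.322 > c=2. Case 1: O(n^log_b(a)) = O(n^3.322)
Complexity: O(n^3.322)


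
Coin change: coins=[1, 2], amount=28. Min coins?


dp[0]=0; dp[i]=1+min(dp[i-c] for c in coins)
...dp[23]=12, dp[24]=12, dp[25]=13, dp[26]=13, dp[27]=14, dp[28]=14
Minimum coins for 28 = 14


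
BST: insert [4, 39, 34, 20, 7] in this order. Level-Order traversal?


Root = 4; build tree by BST insertion.
Level-Order traversal: [4, 39, 34, 20, 7]


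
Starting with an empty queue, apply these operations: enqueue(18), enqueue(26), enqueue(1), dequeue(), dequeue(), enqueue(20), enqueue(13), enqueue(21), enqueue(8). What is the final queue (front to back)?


enqueue(18) -> [18]
enqueue(26) -> [18, 26]
enqueue(1) -> [18, 26, 1]
dequeue() returns 18 -> [26, 1]
dequeue() returns 26 -> [1]
enqueue(20) -> [1, 20]
enqueue(13) -> [1, 20, 13]
enqueue(21) -> [1, 20, 13, 21]
enqueue(8) -> [1, 20, 13, 21, 8]
Final queue (front to back): [1, 20, 13, 21, 8]


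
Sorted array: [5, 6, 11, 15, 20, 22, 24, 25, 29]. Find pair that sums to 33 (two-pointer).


Two pointers: lo=0, hi=8
Found pair: (11, 22) summing to 33


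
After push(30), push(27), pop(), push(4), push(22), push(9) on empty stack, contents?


push(30) -> [30]
push(27) -> [30, 27]
pop() returns 27 -> [30]
push(4) -> [30, 4]
push(22) -> [30, 4, 22]
push(9) -> [30, 4, 22, 9]
Final stack (bottom to top): [30, 4, 22, 9]


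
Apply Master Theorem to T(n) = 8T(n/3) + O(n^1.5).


a=8, b=3, c=1.5. log_3(8)=1.893 > c=1.5. Case 1: O(n^log_b(a)) = O(n^1.893)
Complexity: O(n^1.893)


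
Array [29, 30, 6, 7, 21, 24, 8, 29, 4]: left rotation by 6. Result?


Left rotate by 6: [8, 29, 4, 29, 30, 6, 7, 21, 24]


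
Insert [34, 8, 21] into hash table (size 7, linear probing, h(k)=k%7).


Insertions: 34->slot 6; 8->slot 1; 21->slot 0
Table: [21, 8, None, None, None, None, 34]


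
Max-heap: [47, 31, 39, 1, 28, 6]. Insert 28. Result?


Append 28: [47, 31, 39, 1, 28, 6, 28]
Bubble up: no swaps needed
Result: [47, 31, 39, 1, 28, 6, 28]


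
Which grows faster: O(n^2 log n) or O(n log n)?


linearithmic grows slower than n^2 log n
O(n log n) is asymptotically smaller; O(n^2 log n) grows faster


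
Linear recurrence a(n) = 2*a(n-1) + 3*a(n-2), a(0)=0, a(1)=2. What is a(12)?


Build bottom-up:
...a(10)=29524, a(11)=88574, a(12)=2*88574+3*29524=265720


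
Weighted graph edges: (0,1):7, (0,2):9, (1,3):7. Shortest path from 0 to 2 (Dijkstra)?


Dijkstra from 0:
Distances: {0: 0, 1: 7, 2: 9, 3: 14}
Shortest distance to 2 = 9, path = [0, 2]


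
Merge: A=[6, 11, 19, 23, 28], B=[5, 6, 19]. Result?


Compare heads, take smaller each step.
Merged: [5, 6, 6, 11, 19, 19, 23, 28]


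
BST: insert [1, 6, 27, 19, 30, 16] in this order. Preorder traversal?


Root = 1; build tree by BST insertion.
Preorder traversal: [1, 6, 27, 19, 16, 30]


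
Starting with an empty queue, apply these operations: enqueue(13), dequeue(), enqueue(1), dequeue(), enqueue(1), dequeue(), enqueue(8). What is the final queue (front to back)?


enqueue(13) -> [13]
dequeue() returns 13 -> []
enqueue(1) -> [1]
dequeue() returns 1 -> []
enqueue(1) -> [1]
dequeue() returns 1 -> []
enqueue(8) -> [8]
Final queue (front to back): [8]


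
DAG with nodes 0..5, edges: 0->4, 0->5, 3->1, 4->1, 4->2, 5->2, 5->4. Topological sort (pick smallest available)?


Kahn's algorithm, process smallest node first
Order: [0, 3, 5, 4, 1, 2]


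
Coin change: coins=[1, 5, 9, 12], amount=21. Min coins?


dp[0]=0; dp[i]=1+min(dp[i-c] for c in coins)
...dp[16]=4, dp[17]=2, dp[18]=2, dp[19]=3, dp[20]=4, dp[21]=2
Minimum coins for 21 = 2


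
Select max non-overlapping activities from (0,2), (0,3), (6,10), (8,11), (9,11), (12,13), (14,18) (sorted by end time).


Greedy: pick earliest-ending, then skip overlaps.
Selected (4 activities): [(0, 2), (6, 10), (12, 13), (14, 18)]


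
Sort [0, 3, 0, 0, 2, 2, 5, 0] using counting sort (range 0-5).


Count array: [4, 0, 2, 1, 0, 1]
Reconstruct: [0, 0, 0, 0, 2, 2, 3, 5]


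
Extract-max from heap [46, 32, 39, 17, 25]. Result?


Max = 46
Replace root with last, heapify down
Resulting heap: [39, 32, 25, 17]


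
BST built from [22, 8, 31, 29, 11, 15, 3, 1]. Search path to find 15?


BST root = 22
Search for 15: compare at each node
Path: [22, 8, 11, 15]


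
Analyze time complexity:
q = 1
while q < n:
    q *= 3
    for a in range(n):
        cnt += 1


Per nesting level: O(log n) * O(n) = O(n log n)
Complexity: O(n log n)


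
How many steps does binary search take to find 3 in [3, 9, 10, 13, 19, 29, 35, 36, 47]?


Search for 3:
[0,8] mid=4 arr[4]=19
[0,3] mid=1 arr[1]=9
[0,0] mid=0 arr[0]=3
Total: 3 comparisons


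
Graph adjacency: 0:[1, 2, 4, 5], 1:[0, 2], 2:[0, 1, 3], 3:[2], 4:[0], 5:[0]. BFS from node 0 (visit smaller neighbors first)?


BFS queue: start with [0]
Visit order: [0, 1, 2, 4, 5, 3]


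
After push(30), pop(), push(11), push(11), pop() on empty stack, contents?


push(30) -> [30]
pop() returns 30 -> []
push(11) -> [11]
push(11) -> [11, 11]
pop() returns 11 -> [11]
Final stack (bottom to top): [11]


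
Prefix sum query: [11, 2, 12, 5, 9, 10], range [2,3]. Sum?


Prefix sums: [0, 11, 13, 25, 30, 39, 49]
Sum[2..3] = prefix[4] - prefix[2] = 30 - 13 = 17


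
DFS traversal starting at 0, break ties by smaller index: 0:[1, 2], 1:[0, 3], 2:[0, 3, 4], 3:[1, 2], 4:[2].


DFS stack-based: start with [0]
Visit order: [0, 1, 3, 2, 4]


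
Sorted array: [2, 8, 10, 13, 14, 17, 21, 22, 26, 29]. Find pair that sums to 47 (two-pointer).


Two pointers: lo=0, hi=9
Found pair: (21, 26) summing to 47


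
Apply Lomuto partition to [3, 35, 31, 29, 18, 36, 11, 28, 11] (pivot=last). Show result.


Elements <= 11 go left of pivot.
Result: [3, 11, 11, 29, 18, 36, 35, 28, 31], pivot at index 2


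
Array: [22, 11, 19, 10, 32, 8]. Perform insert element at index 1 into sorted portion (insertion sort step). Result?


After one pass: [11, 22, 19, 10, 32, 8]


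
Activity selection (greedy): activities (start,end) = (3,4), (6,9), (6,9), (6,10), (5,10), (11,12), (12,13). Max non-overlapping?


Greedy: pick earliest-ending, then skip overlaps.
Selected (4 activities): [(3, 4), (6, 9), (11, 12), (12, 13)]


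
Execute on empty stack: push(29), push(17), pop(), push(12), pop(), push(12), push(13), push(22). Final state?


push(29) -> [29]
push(17) -> [29, 17]
pop() returns 17 -> [29]
push(12) -> [29, 12]
pop() returns 12 -> [29]
push(12) -> [29, 12]
push(13) -> [29, 12, 13]
push(22) -> [29, 12, 13, 22]
Final stack (bottom to top): [29, 12, 13, 22]


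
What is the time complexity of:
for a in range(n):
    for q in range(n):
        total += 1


Per nesting level: O(n) * O(n) = O(n^2)
Complexity: O(n^2)


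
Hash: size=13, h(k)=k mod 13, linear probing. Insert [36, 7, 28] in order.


Insertions: 36->slot 10; 7->slot 7; 28->slot 2
Table: [None, None, 28, None, None, None, None, 7, None, None, 36, None, None]


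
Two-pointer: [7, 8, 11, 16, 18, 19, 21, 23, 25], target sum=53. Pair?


Two pointers: lo=0, hi=8
No pair sums to 53


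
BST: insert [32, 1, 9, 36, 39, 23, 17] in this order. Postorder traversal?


Root = 32; build tree by BST insertion.
Postorder traversal: [17, 23, 9, 1, 39, 36, 32]


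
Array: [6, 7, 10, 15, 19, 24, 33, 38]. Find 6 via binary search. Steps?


Search for 6:
[0,7] mid=3 arr[3]=15
[0,2] mid=1 arr[1]=7
[0,0] mid=0 arr[0]=6
Total: 3 comparisons


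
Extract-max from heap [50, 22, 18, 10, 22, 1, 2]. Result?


Max = 50
Replace root with last, heapify down
Resulting heap: [22, 22, 18, 10, 2, 1]


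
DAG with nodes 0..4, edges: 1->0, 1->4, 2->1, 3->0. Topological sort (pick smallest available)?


Kahn's algorithm, process smallest node first
Order: [2, 1, 3, 0, 4]
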